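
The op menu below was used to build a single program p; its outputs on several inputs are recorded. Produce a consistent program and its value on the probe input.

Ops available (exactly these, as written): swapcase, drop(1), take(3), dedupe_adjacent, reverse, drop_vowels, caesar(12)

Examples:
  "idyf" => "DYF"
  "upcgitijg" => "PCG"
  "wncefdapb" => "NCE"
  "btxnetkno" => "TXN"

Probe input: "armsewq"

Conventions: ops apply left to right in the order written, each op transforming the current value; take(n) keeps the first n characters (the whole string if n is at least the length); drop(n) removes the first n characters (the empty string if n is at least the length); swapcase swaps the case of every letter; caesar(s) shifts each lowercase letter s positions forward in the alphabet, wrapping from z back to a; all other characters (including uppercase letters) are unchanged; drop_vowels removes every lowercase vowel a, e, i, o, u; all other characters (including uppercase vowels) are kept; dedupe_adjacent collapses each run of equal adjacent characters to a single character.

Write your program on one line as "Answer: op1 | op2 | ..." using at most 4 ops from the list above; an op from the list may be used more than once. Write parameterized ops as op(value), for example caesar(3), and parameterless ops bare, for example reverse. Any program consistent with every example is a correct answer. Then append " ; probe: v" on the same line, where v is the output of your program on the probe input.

drop(1) | take(3) | swapcase ; probe: "RMS"

Check, running the answer program on each example:
  "idyf" -> "dyf" -> "dyf" -> "DYF"
  "upcgitijg" -> "pcgitijg" -> "pcg" -> "PCG"
  "wncefdapb" -> "ncefdapb" -> "nce" -> "NCE"
  "btxnetkno" -> "txnetkno" -> "txn" -> "TXN"
  probe: "armsewq" -> "rmsewq" -> "rms" -> "RMS"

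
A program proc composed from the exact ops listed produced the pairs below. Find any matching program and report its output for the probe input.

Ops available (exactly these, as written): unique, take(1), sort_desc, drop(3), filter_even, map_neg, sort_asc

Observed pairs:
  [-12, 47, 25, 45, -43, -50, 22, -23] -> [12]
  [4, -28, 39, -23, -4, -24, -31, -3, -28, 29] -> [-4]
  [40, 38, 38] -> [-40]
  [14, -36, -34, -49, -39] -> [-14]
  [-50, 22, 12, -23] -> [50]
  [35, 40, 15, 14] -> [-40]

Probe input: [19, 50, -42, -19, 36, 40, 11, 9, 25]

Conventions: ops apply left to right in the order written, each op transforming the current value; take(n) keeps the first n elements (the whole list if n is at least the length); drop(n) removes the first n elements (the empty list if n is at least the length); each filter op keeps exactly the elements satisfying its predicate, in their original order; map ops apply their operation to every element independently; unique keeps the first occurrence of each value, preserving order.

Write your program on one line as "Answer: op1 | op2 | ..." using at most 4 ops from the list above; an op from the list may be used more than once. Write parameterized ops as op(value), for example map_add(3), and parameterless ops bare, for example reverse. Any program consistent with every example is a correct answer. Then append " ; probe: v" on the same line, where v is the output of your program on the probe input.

map_neg | filter_even | take(1) ; probe: [-50]

Check, running the answer program on each example:
  [-12, 47, 25, 45, -43, -50, 22, -23] -> [12, -47, -25, -45, 43, 50, -22, 23] -> [12, 50, -22] -> [12]
  [4, -28, 39, -23, -4, -24, -31, -3, -28, 29] -> [-4, 28, -39, 23, 4, 24, 31, 3, 28, -29] -> [-4, 28, 4, 24, 28] -> [-4]
  [40, 38, 38] -> [-40, -38, -38] -> [-40, -38, -38] -> [-40]
  [14, -36, -34, -49, -39] -> [-14, 36, 34, 49, 39] -> [-14, 36, 34] -> [-14]
  [-50, 22, 12, -23] -> [50, -22, -12, 23] -> [50, -22, -12] -> [50]
  [35, 40, 15, 14] -> [-35, -40, -15, -14] -> [-40, -14] -> [-40]
  probe: [19, 50, -42, -19, 36, 40, 11, 9, 25] -> [-19, -50, 42, 19, -36, -40, -11, -9, -25] -> [-50, 42, -36, -40] -> [-50]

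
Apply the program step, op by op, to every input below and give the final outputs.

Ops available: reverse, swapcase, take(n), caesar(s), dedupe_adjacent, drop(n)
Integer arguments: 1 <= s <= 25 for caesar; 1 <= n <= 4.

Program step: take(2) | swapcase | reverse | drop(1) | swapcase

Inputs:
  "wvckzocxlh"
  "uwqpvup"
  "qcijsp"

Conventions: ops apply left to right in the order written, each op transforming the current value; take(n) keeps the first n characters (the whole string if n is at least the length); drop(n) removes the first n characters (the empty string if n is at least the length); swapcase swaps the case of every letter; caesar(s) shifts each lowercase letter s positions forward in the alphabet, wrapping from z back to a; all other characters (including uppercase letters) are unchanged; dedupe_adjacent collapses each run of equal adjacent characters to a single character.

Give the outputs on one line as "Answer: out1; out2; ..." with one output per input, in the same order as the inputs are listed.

Execution, op by op:
  "wvckzocxlh" -> "wv" -> "WV" -> "VW" -> "W" -> "w"
  "uwqpvup" -> "uw" -> "UW" -> "WU" -> "U" -> "u"
  "qcijsp" -> "qc" -> "QC" -> "CQ" -> "Q" -> "q"

"w"; "u"; "q"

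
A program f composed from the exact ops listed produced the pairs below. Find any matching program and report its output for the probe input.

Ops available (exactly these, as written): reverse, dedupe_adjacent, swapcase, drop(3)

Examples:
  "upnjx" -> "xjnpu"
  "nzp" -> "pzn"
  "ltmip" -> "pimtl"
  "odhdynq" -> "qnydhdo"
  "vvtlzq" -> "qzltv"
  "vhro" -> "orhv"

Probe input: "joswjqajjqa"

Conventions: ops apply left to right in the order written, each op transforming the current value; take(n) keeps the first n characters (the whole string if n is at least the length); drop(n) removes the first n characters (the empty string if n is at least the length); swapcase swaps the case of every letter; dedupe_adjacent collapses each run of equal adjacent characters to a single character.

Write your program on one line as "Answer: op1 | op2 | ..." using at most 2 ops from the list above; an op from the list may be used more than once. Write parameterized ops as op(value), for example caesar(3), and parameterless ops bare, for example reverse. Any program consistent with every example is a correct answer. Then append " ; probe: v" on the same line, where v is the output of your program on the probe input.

reverse | dedupe_adjacent ; probe: "aqjaqjwsoj"

Check, running the answer program on each example:
  "upnjx" -> "xjnpu" -> "xjnpu"
  "nzp" -> "pzn" -> "pzn"
  "ltmip" -> "pimtl" -> "pimtl"
  "odhdynq" -> "qnydhdo" -> "qnydhdo"
  "vvtlzq" -> "qzltvv" -> "qzltv"
  "vhro" -> "orhv" -> "orhv"
  probe: "joswjqajjqa" -> "aqjjaqjwsoj" -> "aqjaqjwsoj"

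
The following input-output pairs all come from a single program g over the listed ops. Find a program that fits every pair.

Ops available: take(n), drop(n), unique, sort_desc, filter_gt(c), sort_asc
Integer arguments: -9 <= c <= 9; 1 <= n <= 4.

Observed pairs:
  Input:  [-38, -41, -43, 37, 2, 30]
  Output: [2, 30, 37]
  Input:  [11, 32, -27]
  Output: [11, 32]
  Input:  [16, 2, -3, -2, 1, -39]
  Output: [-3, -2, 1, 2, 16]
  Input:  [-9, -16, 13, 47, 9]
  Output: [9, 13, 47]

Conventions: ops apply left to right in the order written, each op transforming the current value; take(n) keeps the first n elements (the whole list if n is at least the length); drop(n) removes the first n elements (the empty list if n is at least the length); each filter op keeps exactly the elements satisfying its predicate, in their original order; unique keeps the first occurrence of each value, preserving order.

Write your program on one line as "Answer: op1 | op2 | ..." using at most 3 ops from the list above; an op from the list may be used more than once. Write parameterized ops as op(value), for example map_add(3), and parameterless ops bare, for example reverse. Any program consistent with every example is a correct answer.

sort_asc | filter_gt(-8)

Check, running the answer program on each example:
  [-38, -41, -43, 37, 2, 30] -> [-43, -41, -38, 2, 30, 37] -> [2, 30, 37]
  [11, 32, -27] -> [-27, 11, 32] -> [11, 32]
  [16, 2, -3, -2, 1, -39] -> [-39, -3, -2, 1, 2, 16] -> [-3, -2, 1, 2, 16]
  [-9, -16, 13, 47, 9] -> [-16, -9, 9, 13, 47] -> [9, 13, 47]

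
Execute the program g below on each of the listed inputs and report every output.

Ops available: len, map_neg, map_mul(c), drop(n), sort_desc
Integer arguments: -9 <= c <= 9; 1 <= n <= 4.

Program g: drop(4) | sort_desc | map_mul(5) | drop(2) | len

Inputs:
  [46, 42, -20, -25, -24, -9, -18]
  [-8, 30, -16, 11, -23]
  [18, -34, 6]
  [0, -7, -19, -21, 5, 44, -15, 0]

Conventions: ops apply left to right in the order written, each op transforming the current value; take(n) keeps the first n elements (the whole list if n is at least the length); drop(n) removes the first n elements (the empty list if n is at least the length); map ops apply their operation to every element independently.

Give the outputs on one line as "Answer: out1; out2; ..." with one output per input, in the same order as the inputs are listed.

1; 0; 0; 2

Execution, op by op:
  [46, 42, -20, -25, -24, -9, -18] -> [-24, -9, -18] -> [-9, -18, -24] -> [-45, -90, -120] -> [-120] -> 1
  [-8, 30, -16, 11, -23] -> [-23] -> [-23] -> [-115] -> [] -> 0
  [18, -34, 6] -> [] -> [] -> [] -> [] -> 0
  [0, -7, -19, -21, 5, 44, -15, 0] -> [5, 44, -15, 0] -> [44, 5, 0, -15] -> [220, 25, 0, -75] -> [0, -75] -> 2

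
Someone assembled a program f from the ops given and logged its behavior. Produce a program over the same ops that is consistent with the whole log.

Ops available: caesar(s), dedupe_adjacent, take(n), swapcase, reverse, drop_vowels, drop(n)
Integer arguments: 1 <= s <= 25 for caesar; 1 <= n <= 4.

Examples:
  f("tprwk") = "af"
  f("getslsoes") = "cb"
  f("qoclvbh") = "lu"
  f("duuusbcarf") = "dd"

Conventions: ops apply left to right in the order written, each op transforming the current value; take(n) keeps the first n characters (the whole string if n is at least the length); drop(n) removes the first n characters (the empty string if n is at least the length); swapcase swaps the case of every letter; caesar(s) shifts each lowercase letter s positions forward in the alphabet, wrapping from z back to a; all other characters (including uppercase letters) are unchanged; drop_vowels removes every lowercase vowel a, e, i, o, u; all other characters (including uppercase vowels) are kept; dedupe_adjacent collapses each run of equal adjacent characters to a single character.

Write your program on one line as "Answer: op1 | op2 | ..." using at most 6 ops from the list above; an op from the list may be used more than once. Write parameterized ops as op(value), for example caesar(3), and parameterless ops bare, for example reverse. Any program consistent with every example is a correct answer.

take(4) | drop(1) | caesar(16) | drop(1) | caesar(19)

Check, running the answer program on each example:
  "tprwk" -> "tprw" -> "prw" -> "fhm" -> "hm" -> "af"
  "getslsoes" -> "gets" -> "ets" -> "uji" -> "ji" -> "cb"
  "qoclvbh" -> "qocl" -> "ocl" -> "esb" -> "sb" -> "lu"
  "duuusbcarf" -> "duuu" -> "uuu" -> "kkk" -> "kk" -> "dd"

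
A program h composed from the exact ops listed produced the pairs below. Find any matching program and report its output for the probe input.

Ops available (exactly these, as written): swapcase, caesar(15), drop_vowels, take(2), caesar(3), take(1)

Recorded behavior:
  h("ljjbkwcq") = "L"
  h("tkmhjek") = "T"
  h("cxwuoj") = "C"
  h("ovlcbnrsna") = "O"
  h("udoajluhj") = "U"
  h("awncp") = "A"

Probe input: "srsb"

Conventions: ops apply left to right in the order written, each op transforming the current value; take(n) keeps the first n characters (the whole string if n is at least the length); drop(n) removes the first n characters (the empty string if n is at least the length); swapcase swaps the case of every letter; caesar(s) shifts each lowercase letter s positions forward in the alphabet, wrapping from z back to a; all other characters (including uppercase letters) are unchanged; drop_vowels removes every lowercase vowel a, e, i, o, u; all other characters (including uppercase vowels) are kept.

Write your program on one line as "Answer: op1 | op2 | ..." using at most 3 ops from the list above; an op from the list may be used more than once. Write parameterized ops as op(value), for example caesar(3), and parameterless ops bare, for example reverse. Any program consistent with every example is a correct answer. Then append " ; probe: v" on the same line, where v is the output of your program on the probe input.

swapcase | take(1) ; probe: "S"

Check, running the answer program on each example:
  "ljjbkwcq" -> "LJJBKWCQ" -> "L"
  "tkmhjek" -> "TKMHJEK" -> "T"
  "cxwuoj" -> "CXWUOJ" -> "C"
  "ovlcbnrsna" -> "OVLCBNRSNA" -> "O"
  "udoajluhj" -> "UDOAJLUHJ" -> "U"
  "awncp" -> "AWNCP" -> "A"
  probe: "srsb" -> "SRSB" -> "S"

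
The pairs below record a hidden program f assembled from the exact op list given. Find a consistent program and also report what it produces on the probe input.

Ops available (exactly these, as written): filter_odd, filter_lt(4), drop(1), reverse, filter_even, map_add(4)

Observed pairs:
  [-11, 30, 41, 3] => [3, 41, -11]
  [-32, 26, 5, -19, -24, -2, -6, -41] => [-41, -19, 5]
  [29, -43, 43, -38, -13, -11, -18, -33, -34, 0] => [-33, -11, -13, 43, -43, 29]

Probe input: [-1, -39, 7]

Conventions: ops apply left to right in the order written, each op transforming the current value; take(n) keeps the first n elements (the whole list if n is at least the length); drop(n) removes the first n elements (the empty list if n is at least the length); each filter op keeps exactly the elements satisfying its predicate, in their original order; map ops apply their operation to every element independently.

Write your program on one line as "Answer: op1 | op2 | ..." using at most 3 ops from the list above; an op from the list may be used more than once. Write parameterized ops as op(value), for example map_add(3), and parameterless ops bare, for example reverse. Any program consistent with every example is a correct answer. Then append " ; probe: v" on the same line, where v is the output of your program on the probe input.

reverse | filter_odd ; probe: [7, -39, -1]

Check, running the answer program on each example:
  [-11, 30, 41, 3] -> [3, 41, 30, -11] -> [3, 41, -11]
  [-32, 26, 5, -19, -24, -2, -6, -41] -> [-41, -6, -2, -24, -19, 5, 26, -32] -> [-41, -19, 5]
  [29, -43, 43, -38, -13, -11, -18, -33, -34, 0] -> [0, -34, -33, -18, -11, -13, -38, 43, -43, 29] -> [-33, -11, -13, 43, -43, 29]
  probe: [-1, -39, 7] -> [7, -39, -1] -> [7, -39, -1]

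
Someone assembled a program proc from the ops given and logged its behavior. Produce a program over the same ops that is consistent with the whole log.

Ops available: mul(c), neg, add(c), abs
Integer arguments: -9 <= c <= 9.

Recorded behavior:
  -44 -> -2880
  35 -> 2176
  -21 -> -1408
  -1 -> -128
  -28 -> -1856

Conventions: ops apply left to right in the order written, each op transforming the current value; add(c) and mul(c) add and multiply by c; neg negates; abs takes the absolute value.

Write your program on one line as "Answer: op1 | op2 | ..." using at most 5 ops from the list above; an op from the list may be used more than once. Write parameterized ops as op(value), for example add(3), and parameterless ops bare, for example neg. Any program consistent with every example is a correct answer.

mul(8) | neg | add(8) | mul(-8)

Check, running the answer program on each example:
  -44 -> -352 -> 352 -> 360 -> -2880
  35 -> 280 -> -280 -> -272 -> 2176
  -21 -> -168 -> 168 -> 176 -> -1408
  -1 -> -8 -> 8 -> 16 -> -128
  -28 -> -224 -> 224 -> 232 -> -1856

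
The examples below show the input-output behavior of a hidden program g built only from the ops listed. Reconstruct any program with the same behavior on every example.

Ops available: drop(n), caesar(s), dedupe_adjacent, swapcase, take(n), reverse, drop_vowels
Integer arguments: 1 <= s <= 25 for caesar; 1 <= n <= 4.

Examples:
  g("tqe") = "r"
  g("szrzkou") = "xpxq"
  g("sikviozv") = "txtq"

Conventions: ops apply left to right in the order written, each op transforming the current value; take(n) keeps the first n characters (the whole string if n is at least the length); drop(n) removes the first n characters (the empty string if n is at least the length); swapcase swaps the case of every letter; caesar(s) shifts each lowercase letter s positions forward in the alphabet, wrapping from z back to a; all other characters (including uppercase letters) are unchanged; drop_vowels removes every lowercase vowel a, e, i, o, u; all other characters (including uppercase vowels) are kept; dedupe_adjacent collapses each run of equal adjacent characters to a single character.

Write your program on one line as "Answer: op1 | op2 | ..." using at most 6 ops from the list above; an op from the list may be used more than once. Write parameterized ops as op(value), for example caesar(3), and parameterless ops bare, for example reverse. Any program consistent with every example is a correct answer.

reverse | drop_vowels | caesar(10) | drop_vowels | caesar(14)

Check, running the answer program on each example:
  "tqe" -> "eqt" -> "qt" -> "ad" -> "d" -> "r"
  "szrzkou" -> "uokzrzs" -> "kzrzs" -> "ujbjc" -> "jbjc" -> "xpxq"
  "sikviozv" -> "vzoivkis" -> "vzvks" -> "fjfuc" -> "fjfc" -> "txtq"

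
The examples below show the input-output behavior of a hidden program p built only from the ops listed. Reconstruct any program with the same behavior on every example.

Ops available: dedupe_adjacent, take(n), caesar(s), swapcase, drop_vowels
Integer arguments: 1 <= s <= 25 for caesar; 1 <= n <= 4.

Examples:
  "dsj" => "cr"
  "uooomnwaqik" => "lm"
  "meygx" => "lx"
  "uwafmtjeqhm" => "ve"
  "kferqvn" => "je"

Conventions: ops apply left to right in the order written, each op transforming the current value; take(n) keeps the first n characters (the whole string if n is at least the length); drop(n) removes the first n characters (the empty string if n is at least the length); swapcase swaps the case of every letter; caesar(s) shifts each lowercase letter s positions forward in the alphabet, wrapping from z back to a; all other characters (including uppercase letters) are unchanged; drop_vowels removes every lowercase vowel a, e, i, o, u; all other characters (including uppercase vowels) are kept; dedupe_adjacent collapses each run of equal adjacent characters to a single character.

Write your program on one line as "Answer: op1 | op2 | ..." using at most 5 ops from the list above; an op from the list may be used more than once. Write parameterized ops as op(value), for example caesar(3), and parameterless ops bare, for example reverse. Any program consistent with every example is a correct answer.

drop_vowels | take(3) | caesar(25) | take(2)

Check, running the answer program on each example:
  "dsj" -> "dsj" -> "dsj" -> "cri" -> "cr"
  "uooomnwaqik" -> "mnwqk" -> "mnw" -> "lmv" -> "lm"
  "meygx" -> "mygx" -> "myg" -> "lxf" -> "lx"
  "uwafmtjeqhm" -> "wfmtjqhm" -> "wfm" -> "vel" -> "ve"
  "kferqvn" -> "kfrqvn" -> "kfr" -> "jeq" -> "je"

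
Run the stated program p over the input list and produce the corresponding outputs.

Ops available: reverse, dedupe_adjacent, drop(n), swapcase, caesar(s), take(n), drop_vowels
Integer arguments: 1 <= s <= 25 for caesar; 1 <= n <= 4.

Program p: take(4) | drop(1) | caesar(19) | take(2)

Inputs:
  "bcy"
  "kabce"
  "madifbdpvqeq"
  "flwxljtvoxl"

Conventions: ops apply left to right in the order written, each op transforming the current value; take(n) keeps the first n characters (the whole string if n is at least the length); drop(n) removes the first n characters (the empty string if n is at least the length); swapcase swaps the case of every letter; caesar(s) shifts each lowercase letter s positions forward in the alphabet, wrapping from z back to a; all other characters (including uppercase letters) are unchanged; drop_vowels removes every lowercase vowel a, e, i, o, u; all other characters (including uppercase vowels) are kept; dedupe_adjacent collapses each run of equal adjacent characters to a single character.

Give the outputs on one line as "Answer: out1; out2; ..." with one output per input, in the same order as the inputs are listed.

"vr"; "tu"; "tw"; "ep"

Execution, op by op:
  "bcy" -> "bcy" -> "cy" -> "vr" -> "vr"
  "kabce" -> "kabc" -> "abc" -> "tuv" -> "tu"
  "madifbdpvqeq" -> "madi" -> "adi" -> "twb" -> "tw"
  "flwxljtvoxl" -> "flwx" -> "lwx" -> "epq" -> "ep"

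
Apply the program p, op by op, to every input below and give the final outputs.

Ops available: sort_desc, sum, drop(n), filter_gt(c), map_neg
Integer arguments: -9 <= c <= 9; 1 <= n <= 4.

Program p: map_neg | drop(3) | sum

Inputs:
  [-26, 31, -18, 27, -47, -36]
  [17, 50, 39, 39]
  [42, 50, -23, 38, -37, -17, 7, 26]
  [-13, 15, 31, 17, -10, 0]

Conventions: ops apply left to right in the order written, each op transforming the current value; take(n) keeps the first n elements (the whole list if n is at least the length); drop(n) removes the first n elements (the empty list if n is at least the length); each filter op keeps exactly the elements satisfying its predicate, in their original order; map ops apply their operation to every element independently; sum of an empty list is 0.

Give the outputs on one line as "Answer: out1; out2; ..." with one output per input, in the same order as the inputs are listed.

Execution, op by op:
  [-26, 31, -18, 27, -47, -36] -> [26, -31, 18, -27, 47, 36] -> [-27, 47, 36] -> 56
  [17, 50, 39, 39] -> [-17, -50, -39, -39] -> [-39] -> -39
  [42, 50, -23, 38, -37, -17, 7, 26] -> [-42, -50, 23, -38, 37, 17, -7, -26] -> [-38, 37, 17, -7, -26] -> -17
  [-13, 15, 31, 17, -10, 0] -> [13, -15, -31, -17, 10, 0] -> [-17, 10, 0] -> -7

56; -39; -17; -7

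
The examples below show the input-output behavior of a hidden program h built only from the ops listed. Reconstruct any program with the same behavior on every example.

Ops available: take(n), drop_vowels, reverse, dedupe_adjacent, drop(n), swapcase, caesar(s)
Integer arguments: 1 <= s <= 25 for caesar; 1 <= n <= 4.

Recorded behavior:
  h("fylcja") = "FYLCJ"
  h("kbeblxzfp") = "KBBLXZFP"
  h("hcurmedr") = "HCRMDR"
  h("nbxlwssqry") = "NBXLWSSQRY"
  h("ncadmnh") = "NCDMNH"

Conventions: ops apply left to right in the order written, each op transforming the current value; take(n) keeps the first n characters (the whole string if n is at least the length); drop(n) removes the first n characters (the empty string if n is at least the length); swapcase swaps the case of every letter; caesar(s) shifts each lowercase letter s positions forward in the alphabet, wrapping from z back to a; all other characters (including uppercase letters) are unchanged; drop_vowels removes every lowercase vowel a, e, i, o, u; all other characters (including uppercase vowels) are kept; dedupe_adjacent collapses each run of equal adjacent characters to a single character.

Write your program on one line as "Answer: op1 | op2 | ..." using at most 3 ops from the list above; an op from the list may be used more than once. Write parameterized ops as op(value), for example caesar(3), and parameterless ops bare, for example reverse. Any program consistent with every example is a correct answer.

drop_vowels | swapcase

Check, running the answer program on each example:
  "fylcja" -> "fylcj" -> "FYLCJ"
  "kbeblxzfp" -> "kbblxzfp" -> "KBBLXZFP"
  "hcurmedr" -> "hcrmdr" -> "HCRMDR"
  "nbxlwssqry" -> "nbxlwssqry" -> "NBXLWSSQRY"
  "ncadmnh" -> "ncdmnh" -> "NCDMNH"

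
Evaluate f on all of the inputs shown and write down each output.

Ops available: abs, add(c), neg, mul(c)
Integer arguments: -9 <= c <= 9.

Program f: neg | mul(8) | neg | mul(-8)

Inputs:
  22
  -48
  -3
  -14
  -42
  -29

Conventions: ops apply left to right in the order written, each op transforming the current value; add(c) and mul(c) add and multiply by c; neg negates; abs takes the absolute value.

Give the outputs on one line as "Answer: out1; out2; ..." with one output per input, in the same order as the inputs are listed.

Execution, op by op:
  22 -> -22 -> -176 -> 176 -> -1408
  -48 -> 48 -> 384 -> -384 -> 3072
  -3 -> 3 -> 24 -> -24 -> 192
  -14 -> 14 -> 112 -> -112 -> 896
  -42 -> 42 -> 336 -> -336 -> 2688
  -29 -> 29 -> 232 -> -232 -> 1856

-1408; 3072; 192; 896; 2688; 1856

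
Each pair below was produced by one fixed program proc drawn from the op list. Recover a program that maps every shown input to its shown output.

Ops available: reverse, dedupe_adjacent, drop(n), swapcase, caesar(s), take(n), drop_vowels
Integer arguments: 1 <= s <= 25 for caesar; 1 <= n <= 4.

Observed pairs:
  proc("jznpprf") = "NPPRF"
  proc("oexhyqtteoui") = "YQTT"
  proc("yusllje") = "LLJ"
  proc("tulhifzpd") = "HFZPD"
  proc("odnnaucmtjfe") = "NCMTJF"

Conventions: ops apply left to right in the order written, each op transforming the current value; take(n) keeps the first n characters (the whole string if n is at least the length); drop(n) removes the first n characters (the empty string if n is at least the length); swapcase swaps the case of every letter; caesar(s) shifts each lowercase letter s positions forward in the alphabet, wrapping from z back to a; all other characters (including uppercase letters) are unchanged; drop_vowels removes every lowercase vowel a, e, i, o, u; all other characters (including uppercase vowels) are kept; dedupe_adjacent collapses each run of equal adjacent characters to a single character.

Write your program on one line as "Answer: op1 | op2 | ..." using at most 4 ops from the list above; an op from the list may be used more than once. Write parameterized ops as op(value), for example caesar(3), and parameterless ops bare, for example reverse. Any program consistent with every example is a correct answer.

drop_vowels | swapcase | drop(2)

Check, running the answer program on each example:
  "jznpprf" -> "jznpprf" -> "JZNPPRF" -> "NPPRF"
  "oexhyqtteoui" -> "xhyqtt" -> "XHYQTT" -> "YQTT"
  "yusllje" -> "ysllj" -> "YSLLJ" -> "LLJ"
  "tulhifzpd" -> "tlhfzpd" -> "TLHFZPD" -> "HFZPD"
  "odnnaucmtjfe" -> "dnncmtjf" -> "DNNCMTJF" -> "NCMTJF"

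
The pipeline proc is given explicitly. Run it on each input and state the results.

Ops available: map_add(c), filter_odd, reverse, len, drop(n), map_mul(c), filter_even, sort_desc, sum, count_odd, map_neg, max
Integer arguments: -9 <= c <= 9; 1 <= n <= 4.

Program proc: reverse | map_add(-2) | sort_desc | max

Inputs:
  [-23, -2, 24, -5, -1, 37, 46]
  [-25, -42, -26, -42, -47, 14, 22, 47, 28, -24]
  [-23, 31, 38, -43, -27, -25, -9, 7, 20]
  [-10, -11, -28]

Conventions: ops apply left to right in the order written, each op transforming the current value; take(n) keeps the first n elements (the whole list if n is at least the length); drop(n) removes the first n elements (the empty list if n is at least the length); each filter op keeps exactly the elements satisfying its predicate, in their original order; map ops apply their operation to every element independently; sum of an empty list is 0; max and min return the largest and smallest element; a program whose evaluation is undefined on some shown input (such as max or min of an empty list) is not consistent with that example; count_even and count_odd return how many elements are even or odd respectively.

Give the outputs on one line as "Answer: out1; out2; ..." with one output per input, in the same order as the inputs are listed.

Execution, op by op:
  [-23, -2, 24, -5, -1, 37, 46] -> [46, 37, -1, -5, 24, -2, -23] -> [44, 35, -3, -7, 22, -4, -25] -> [44, 35, 22, -3, -4, -7, -25] -> 44
  [-25, -42, -26, -42, -47, 14, 22, 47, 28, -24] -> [-24, 28, 47, 22, 14, -47, -42, -26, -42, -25] -> [-26, 26, 45, 20, 12, -49, -44, -28, -44, -27] -> [45, 26, 20, 12, -26, -27, -28, -44, -44, -49] -> 45
  [-23, 31, 38, -43, -27, -25, -9, 7, 20] -> [20, 7, -9, -25, -27, -43, 38, 31, -23] -> [18, 5, -11, -27, -29, -45, 36, 29, -25] -> [36, 29, 18, 5, -11, -25, -27, -29, -45] -> 36
  [-10, -11, -28] -> [-28, -11, -10] -> [-30, -13, -12] -> [-12, -13, -30] -> -12

44; 45; 36; -12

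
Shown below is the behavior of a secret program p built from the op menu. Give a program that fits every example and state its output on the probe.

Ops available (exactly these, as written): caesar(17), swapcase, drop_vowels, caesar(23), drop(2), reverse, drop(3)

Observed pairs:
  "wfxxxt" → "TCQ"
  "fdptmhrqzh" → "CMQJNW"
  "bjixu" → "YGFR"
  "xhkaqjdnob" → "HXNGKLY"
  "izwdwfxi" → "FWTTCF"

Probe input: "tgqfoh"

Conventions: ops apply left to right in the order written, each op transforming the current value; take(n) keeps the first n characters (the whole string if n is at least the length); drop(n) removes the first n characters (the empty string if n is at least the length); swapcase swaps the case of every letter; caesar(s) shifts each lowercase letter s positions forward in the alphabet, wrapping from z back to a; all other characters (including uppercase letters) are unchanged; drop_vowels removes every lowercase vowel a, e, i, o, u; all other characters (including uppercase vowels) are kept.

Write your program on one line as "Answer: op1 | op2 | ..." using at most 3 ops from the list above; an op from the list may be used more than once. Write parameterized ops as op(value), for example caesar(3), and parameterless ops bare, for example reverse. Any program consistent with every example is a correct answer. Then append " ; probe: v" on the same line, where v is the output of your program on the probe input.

caesar(23) | drop_vowels | swapcase ; probe: "QDNCL"

Check, running the answer program on each example:
  "wfxxxt" -> "tcuuuq" -> "tcq" -> "TCQ"
  "fdptmhrqzh" -> "camqjeonwe" -> "cmqjnw" -> "CMQJNW"
  "bjixu" -> "ygfur" -> "ygfr" -> "YGFR"
  "xhkaqjdnob" -> "uehxngakly" -> "hxngkly" -> "HXNGKLY"
  "izwdwfxi" -> "fwtatcuf" -> "fwttcf" -> "FWTTCF"
  probe: "tgqfoh" -> "qdncle" -> "qdncl" -> "QDNCL"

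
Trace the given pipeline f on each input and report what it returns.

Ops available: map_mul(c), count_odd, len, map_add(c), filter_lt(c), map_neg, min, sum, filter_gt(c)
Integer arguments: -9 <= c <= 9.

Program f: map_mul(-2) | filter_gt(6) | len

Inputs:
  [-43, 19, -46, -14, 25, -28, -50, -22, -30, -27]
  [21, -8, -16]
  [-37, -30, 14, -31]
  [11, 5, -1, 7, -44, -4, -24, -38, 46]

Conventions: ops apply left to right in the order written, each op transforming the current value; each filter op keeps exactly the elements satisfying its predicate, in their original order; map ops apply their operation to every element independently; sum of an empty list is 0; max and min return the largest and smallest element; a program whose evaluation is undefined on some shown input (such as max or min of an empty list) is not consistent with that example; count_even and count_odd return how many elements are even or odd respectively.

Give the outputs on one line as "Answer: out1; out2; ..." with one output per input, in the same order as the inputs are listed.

Execution, op by op:
  [-43, 19, -46, -14, 25, -28, -50, -22, -30, -27] -> [86, -38, 92, 28, -50, 56, 100, 44, 60, 54] -> [86, 92, 28, 56, 100, 44, 60, 54] -> 8
  [21, -8, -16] -> [-42, 16, 32] -> [16, 32] -> 2
  [-37, -30, 14, -31] -> [74, 60, -28, 62] -> [74, 60, 62] -> 3
  [11, 5, -1, 7, -44, -4, -24, -38, 46] -> [-22, -10, 2, -14, 88, 8, 48, 76, -92] -> [88, 8, 48, 76] -> 4

8; 2; 3; 4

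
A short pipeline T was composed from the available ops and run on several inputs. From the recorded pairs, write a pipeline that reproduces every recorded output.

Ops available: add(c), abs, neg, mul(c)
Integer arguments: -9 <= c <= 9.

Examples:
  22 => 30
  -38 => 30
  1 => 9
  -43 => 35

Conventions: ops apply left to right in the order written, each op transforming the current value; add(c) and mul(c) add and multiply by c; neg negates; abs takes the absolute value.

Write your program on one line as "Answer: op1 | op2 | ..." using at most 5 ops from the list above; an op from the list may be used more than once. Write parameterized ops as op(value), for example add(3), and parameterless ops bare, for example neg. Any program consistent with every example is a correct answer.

add(6) | add(2) | neg | abs

Check, running the answer program on each example:
  22 -> 28 -> 30 -> -30 -> 30
  -38 -> -32 -> -30 -> 30 -> 30
  1 -> 7 -> 9 -> -9 -> 9
  -43 -> -37 -> -35 -> 35 -> 35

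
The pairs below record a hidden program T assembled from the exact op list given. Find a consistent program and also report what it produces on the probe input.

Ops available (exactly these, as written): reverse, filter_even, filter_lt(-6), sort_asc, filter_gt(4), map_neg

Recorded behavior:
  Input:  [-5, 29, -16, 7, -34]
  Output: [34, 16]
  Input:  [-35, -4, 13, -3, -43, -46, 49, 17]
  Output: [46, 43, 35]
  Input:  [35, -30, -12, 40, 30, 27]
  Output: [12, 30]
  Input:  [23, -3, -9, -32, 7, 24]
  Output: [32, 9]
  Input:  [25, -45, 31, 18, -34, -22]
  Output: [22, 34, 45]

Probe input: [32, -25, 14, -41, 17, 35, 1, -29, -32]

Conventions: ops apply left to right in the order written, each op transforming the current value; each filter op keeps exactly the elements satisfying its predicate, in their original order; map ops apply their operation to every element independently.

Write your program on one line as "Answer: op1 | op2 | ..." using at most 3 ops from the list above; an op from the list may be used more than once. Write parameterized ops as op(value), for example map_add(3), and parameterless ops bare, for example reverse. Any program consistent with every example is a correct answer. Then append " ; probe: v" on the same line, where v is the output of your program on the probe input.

reverse | filter_lt(-6) | map_neg ; probe: [32, 29, 41, 25]

Check, running the answer program on each example:
  [-5, 29, -16, 7, -34] -> [-34, 7, -16, 29, -5] -> [-34, -16] -> [34, 16]
  [-35, -4, 13, -3, -43, -46, 49, 17] -> [17, 49, -46, -43, -3, 13, -4, -35] -> [-46, -43, -35] -> [46, 43, 35]
  [35, -30, -12, 40, 30, 27] -> [27, 30, 40, -12, -30, 35] -> [-12, -30] -> [12, 30]
  [23, -3, -9, -32, 7, 24] -> [24, 7, -32, -9, -3, 23] -> [-32, -9] -> [32, 9]
  [25, -45, 31, 18, -34, -22] -> [-22, -34, 18, 31, -45, 25] -> [-22, -34, -45] -> [22, 34, 45]
  probe: [32, -25, 14, -41, 17, 35, 1, -29, -32] -> [-32, -29, 1, 35, 17, -41, 14, -25, 32] -> [-32, -29, -41, -25] -> [32, 29, 41, 25]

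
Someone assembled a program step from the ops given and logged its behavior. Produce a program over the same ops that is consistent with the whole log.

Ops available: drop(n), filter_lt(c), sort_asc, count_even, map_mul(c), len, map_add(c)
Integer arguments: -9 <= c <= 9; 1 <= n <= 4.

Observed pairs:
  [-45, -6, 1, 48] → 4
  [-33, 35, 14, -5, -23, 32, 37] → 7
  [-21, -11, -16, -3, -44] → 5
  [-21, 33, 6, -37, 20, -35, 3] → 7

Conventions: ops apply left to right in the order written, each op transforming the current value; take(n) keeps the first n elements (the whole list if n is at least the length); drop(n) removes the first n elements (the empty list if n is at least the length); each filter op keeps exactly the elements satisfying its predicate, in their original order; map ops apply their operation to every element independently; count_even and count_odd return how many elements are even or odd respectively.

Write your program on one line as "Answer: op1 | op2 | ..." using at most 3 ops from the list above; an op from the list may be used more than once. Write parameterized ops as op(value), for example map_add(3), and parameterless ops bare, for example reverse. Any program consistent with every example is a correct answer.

map_mul(-6) | count_even

Check, running the answer program on each example:
  [-45, -6, 1, 48] -> [270, 36, -6, -288] -> 4
  [-33, 35, 14, -5, -23, 32, 37] -> [198, -210, -84, 30, 138, -192, -222] -> 7
  [-21, -11, -16, -3, -44] -> [126, 66, 96, 18, 264] -> 5
  [-21, 33, 6, -37, 20, -35, 3] -> [126, -198, -36, 222, -120, 210, -18] -> 7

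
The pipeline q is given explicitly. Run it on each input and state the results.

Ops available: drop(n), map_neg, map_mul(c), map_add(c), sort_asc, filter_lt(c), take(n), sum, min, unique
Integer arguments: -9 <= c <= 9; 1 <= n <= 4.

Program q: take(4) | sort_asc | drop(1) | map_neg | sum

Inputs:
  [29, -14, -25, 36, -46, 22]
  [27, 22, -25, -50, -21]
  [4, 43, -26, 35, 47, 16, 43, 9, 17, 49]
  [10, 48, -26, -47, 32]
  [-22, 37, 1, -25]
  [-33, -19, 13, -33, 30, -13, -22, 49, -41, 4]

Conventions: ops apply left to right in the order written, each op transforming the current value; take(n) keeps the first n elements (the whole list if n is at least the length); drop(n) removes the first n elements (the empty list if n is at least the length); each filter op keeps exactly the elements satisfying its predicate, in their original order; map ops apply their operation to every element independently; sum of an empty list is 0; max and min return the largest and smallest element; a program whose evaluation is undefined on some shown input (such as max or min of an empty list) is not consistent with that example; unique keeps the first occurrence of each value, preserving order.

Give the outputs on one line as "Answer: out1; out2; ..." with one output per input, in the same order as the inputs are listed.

-51; -24; -82; -32; -16; 39

Execution, op by op:
  [29, -14, -25, 36, -46, 22] -> [29, -14, -25, 36] -> [-25, -14, 29, 36] -> [-14, 29, 36] -> [14, -29, -36] -> -51
  [27, 22, -25, -50, -21] -> [27, 22, -25, -50] -> [-50, -25, 22, 27] -> [-25, 22, 27] -> [25, -22, -27] -> -24
  [4, 43, -26, 35, 47, 16, 43, 9, 17, 49] -> [4, 43, -26, 35] -> [-26, 4, 35, 43] -> [4, 35, 43] -> [-4, -35, -43] -> -82
  [10, 48, -26, -47, 32] -> [10, 48, -26, -47] -> [-47, -26, 10, 48] -> [-26, 10, 48] -> [26, -10, -48] -> -32
  [-22, 37, 1, -25] -> [-22, 37, 1, -25] -> [-25, -22, 1, 37] -> [-22, 1, 37] -> [22, -1, -37] -> -16
  [-33, -19, 13, -33, 30, -13, -22, 49, -41, 4] -> [-33, -19, 13, -33] -> [-33, -33, -19, 13] -> [-33, -19, 13] -> [33, 19, -13] -> 39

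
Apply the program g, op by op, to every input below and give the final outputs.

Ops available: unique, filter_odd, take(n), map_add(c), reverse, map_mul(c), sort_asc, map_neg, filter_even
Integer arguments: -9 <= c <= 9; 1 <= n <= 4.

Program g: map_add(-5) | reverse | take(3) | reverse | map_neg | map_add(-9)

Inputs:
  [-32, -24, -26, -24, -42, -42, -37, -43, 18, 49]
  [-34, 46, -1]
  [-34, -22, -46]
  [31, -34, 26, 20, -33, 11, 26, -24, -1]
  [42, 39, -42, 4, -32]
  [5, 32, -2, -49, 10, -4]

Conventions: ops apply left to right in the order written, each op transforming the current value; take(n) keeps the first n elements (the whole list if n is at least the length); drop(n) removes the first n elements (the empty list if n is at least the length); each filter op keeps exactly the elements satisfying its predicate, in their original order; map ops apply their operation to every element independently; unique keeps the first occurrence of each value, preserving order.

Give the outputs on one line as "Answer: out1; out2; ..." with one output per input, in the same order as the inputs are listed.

Execution, op by op:
  [-32, -24, -26, -24, -42, -42, -37, -43, 18, 49] -> [-37, -29, -31, -29, -47, -47, -42, -48, 13, 44] -> [44, 13, -48, -42, -47, -47, -29, -31, -29, -37] -> [44, 13, -48] -> [-48, 13, 44] -> [48, -13, -44] -> [39, -22, -53]
  [-34, 46, -1] -> [-39, 41, -6] -> [-6, 41, -39] -> [-6, 41, -39] -> [-39, 41, -6] -> [39, -41, 6] -> [30, -50, -3]
  [-34, -22, -46] -> [-39, -27, -51] -> [-51, -27, -39] -> [-51, -27, -39] -> [-39, -27, -51] -> [39, 27, 51] -> [30, 18, 42]
  [31, -34, 26, 20, -33, 11, 26, -24, -1] -> [26, -39, 21, 15, -38, 6, 21, -29, -6] -> [-6, -29, 21, 6, -38, 15, 21, -39, 26] -> [-6, -29, 21] -> [21, -29, -6] -> [-21, 29, 6] -> [-30, 20, -3]
  [42, 39, -42, 4, -32] -> [37, 34, -47, -1, -37] -> [-37, -1, -47, 34, 37] -> [-37, -1, -47] -> [-47, -1, -37] -> [47, 1, 37] -> [38, -8, 28]
  [5, 32, -2, -49, 10, -4] -> [0, 27, -7, -54, 5, -9] -> [-9, 5, -54, -7, 27, 0] -> [-9, 5, -54] -> [-54, 5, -9] -> [54, -5, 9] -> [45, -14, 0]

[39, -22, -53]; [30, -50, -3]; [30, 18, 42]; [-30, 20, -3]; [38, -8, 28]; [45, -14, 0]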